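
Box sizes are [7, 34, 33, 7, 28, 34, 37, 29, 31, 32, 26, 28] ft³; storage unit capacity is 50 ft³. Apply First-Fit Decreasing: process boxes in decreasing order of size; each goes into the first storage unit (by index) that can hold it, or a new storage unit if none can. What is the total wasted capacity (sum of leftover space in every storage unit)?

174

Sorted descending: 37, 34, 34, 33, 32, 31, 29, 28, 28, 26, 7, 7.
Put 37 ft³ in storage unit 1; 13 ft³ remain.
Put 34 ft³ in storage unit 2; 16 ft³ remain.
Put 34 ft³ in storage unit 3; 16 ft³ remain.
Put 33 ft³ in storage unit 4; 17 ft³ remain.
Put 32 ft³ in storage unit 5; 18 ft³ remain.
Put 31 ft³ in storage unit 6; 19 ft³ remain.
Put 29 ft³ in storage unit 7; 21 ft³ remain.
Put 28 ft³ in storage unit 8; 22 ft³ remain.
Put 28 ft³ in storage unit 9; 22 ft³ remain.
Put 26 ft³ in storage unit 10; 24 ft³ remain.
Put 7 ft³ in storage unit 1; 6 ft³ remain.
Put 7 ft³ in storage unit 2; 9 ft³ remain.
10 storage units × 50 ft³ = 500 ft³; used 326 ft³; unused 174 ft³.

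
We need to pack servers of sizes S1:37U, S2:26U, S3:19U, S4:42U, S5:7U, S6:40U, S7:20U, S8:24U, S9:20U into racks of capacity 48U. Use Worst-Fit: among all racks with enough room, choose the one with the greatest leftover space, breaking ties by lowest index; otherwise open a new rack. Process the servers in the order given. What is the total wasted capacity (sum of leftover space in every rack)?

53

rack 1: place S1 (37U), 11U left
rack 2: place S2 (26U), 22U left
rack 2: place S3 (19U), 3U left
rack 3: place S4 (42U), 6U left
rack 1: place S5 (7U), 4U left
rack 4: place S6 (40U), 8U left
rack 5: place S7 (20U), 28U left
rack 5: place S8 (24U), 4U left
rack 6: place S9 (20U), 28U left
6 racks × 48U = 288U; used 235U; unused 53U.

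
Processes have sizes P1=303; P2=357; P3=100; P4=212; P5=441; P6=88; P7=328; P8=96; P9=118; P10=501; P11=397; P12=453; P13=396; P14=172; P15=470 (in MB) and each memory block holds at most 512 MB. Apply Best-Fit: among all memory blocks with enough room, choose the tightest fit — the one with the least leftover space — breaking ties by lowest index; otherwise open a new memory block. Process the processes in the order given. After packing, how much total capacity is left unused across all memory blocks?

P1 (303 MB) → memory block 1 (remaining 209 MB)
P2 (357 MB) → memory block 2 (remaining 155 MB)
P3 (100 MB) → memory block 2 (remaining 55 MB)
P4 (212 MB) → memory block 3 (remaining 300 MB)
P5 (441 MB) → memory block 4 (remaining 71 MB)
P6 (88 MB) → memory block 1 (remaining 121 MB)
P7 (328 MB) → memory block 5 (remaining 184 MB)
P8 (96 MB) → memory block 1 (remaining 25 MB)
P9 (118 MB) → memory block 5 (remaining 66 MB)
P10 (501 MB) → memory block 6 (remaining 11 MB)
P11 (397 MB) → memory block 7 (remaining 115 MB)
P12 (453 MB) → memory block 8 (remaining 59 MB)
P13 (396 MB) → memory block 9 (remaining 116 MB)
P14 (172 MB) → memory block 3 (remaining 128 MB)
P15 (470 MB) → memory block 10 (remaining 42 MB)
10 memory blocks × 512 MB = 5120 MB; used 4432 MB; unused 688 MB.

688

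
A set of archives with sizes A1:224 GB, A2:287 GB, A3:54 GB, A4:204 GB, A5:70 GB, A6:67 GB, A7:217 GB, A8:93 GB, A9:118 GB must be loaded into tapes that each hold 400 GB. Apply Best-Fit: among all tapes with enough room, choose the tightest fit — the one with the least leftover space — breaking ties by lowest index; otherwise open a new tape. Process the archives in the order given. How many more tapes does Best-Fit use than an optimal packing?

Best-Fit: [224,70,67] [287,54] [204,118] [217,93] → 4 tapes.
Total size 1334 GB; any packing needs at least ⌈1334/400⌉ = 4 tapes.
So 4 is already optimal.

0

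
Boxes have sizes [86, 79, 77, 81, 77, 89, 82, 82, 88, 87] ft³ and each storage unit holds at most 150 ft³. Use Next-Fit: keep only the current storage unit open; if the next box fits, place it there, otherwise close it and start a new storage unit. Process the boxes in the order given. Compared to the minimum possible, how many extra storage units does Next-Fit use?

0

Next-Fit: [86] [79] [77] [81] [77] [89] [82] [82] [88] [87] → 10 storage units.
10 boxes exceed 75 ft³ (half the capacity), and no two of those can share a storage unit, so at least 10 storage units are needed.
So 10 is already optimal.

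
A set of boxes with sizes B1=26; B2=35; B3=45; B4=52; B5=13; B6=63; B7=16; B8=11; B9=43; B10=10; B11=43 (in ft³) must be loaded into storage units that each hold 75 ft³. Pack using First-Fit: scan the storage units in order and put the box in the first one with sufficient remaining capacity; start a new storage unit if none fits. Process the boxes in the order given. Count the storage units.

6

Put B1 (26 ft³) in storage unit 1; 49 ft³ remain.
Put B2 (35 ft³) in storage unit 1; 14 ft³ remain.
Put B3 (45 ft³) in storage unit 2; 30 ft³ remain.
Put B4 (52 ft³) in storage unit 3; 23 ft³ remain.
Put B5 (13 ft³) in storage unit 1; 1 ft³ remain.
Put B6 (63 ft³) in storage unit 4; 12 ft³ remain.
Put B7 (16 ft³) in storage unit 2; 14 ft³ remain.
Put B8 (11 ft³) in storage unit 2; 3 ft³ remain.
Put B9 (43 ft³) in storage unit 5; 32 ft³ remain.
Put B10 (10 ft³) in storage unit 3; 13 ft³ remain.
Put B11 (43 ft³) in storage unit 6; 32 ft³ remain.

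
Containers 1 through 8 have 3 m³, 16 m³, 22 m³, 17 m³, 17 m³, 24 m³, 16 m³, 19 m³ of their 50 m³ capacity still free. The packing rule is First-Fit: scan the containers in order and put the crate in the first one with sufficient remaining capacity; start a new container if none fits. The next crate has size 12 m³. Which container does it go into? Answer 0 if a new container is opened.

Containers with room: container 2 (16 m³), container 3 (22 m³), container 4 (17 m³), container 5 (17 m³), container 6 (24 m³), container 7 (16 m³), container 8 (19 m³).
The first with room is container 2.

2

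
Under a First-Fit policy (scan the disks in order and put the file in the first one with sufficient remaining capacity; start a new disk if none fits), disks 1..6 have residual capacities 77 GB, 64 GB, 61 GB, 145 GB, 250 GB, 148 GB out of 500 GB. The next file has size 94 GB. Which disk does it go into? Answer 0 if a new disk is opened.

4

Disks with room: disk 4 (145 GB), disk 5 (250 GB), disk 6 (148 GB).
The first with room is disk 4.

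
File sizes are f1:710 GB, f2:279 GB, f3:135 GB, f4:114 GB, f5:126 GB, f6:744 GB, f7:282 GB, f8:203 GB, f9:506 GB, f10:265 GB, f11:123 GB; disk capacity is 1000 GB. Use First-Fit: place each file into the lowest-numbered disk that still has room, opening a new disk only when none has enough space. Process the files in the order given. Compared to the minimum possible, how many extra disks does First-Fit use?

First-Fit: [710,279] [135,114,126,282,203,123] [744] [506,265] → 4 disks.
Total size 3487 GB; any packing needs at least ⌈3487/1000⌉ = 4 disks.
So 4 is already optimal.

0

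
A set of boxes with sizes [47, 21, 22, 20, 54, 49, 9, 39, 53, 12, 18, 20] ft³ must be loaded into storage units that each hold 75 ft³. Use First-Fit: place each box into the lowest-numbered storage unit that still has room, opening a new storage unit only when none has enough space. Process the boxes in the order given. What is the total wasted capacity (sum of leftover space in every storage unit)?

86

storage unit 1: place 47 ft³, 28 ft³ left
storage unit 1: place 21 ft³, 7 ft³ left
storage unit 2: place 22 ft³, 53 ft³ left
storage unit 2: place 20 ft³, 33 ft³ left
storage unit 3: place 54 ft³, 21 ft³ left
storage unit 4: place 49 ft³, 26 ft³ left
storage unit 2: place 9 ft³, 24 ft³ left
storage unit 5: place 39 ft³, 36 ft³ left
storage unit 6: place 53 ft³, 22 ft³ left
storage unit 2: place 12 ft³, 12 ft³ left
storage unit 3: place 18 ft³, 3 ft³ left
storage unit 4: place 20 ft³, 6 ft³ left
6 storage units × 75 ft³ = 450 ft³; used 364 ft³; unused 86 ft³.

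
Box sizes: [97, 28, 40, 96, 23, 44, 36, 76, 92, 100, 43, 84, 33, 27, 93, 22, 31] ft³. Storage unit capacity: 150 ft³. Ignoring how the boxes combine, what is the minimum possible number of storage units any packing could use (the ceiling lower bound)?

7

Total size = 97 + 28 + 40 + 96 + 23 + 44 + 36 + 76 + 92 + 100 + 43 + 84 + 33 + 27 + 93 + 22 + 31 = 965 ft³.
⌈965 / 150⌉ = 7.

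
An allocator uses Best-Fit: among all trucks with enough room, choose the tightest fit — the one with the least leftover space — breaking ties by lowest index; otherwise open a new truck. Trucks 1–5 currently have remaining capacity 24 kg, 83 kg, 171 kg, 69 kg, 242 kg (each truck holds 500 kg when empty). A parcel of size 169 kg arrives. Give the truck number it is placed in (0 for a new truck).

3

Trucks with room: truck 3 (171 kg), truck 5 (242 kg).
Tightest fit is truck 3 with 171 kg free.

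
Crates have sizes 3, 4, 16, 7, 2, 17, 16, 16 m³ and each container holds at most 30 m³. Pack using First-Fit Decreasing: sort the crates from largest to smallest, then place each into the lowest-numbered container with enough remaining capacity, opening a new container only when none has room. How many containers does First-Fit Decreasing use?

Sorted descending: 17, 16, 16, 16, 7, 4, 3, 2.
container 1: place 17 m³, 13 m³ left
container 2: place 16 m³, 14 m³ left
container 3: place 16 m³, 14 m³ left
container 4: place 16 m³, 14 m³ left
container 1: place 7 m³, 6 m³ left
container 1: place 4 m³, 2 m³ left
container 2: place 3 m³, 11 m³ left
container 1: place 2 m³, 0 m³ left
Final containers: [17,7,4,2] [16,3] [16] [16].

4 containers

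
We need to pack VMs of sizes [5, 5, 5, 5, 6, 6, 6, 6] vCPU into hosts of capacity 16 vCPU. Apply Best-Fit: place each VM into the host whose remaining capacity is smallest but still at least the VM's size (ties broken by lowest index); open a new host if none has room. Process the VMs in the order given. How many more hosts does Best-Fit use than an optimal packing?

1

Best-Fit: [5,5,5] [5,6] [6,6] [6] → 4 hosts.
Total size 44 vCPU; any packing needs at least ⌈44/16⌉ = 3 hosts.
An optimal packing achieves that bound: [6,6] [6,5,5] [6,5,5] → 3 hosts.
Excess: 4 − 3 = 1.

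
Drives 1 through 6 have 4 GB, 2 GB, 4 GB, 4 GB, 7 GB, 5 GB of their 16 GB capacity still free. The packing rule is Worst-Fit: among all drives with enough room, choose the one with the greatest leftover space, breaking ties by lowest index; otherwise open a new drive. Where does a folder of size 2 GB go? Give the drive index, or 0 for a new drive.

Drives with room: drive 1 (4 GB), drive 2 (2 GB), drive 3 (4 GB), drive 4 (4 GB), drive 5 (7 GB), drive 6 (5 GB).
Most room is drive 5 with 7 GB free.

5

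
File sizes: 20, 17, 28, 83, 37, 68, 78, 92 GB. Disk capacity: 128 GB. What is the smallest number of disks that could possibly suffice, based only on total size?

4

Total size = 20 + 17 + 28 + 83 + 37 + 68 + 78 + 92 = 423 GB.
⌈423 / 128⌉ = 4.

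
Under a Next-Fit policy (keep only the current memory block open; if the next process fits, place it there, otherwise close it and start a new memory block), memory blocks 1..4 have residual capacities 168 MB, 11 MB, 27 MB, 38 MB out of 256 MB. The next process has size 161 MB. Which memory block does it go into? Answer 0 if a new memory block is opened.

0

Next-Fit only looks at memory block 4, which has 38 MB free.
161 MB does not fit, so a new memory block is opened.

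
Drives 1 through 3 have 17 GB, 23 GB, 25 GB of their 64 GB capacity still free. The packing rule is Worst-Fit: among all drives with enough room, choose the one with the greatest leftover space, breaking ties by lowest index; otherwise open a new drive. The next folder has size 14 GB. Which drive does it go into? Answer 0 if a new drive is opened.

3

Drives with room: drive 1 (17 GB), drive 2 (23 GB), drive 3 (25 GB).
Most room is drive 3 with 25 GB free.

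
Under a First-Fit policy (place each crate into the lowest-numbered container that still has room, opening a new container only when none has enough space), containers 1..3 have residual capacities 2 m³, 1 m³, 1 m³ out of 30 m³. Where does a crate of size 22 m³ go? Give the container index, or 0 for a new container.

No container has ≥ 22 m³ free, so a new container is opened.

0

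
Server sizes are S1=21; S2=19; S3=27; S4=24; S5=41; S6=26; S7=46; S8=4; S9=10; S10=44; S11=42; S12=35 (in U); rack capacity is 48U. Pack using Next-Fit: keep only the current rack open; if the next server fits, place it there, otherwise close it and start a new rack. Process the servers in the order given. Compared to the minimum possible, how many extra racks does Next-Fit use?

2

Next-Fit: [21,19] [27] [24] [41] [26] [46] [4,10] [44] [42] [35] → 10 racks.
Total size 339U; any packing needs at least ⌈339/48⌉ = 8 racks.
An optimal packing achieves that bound: [46] [44,4] [42] [41] [35,10] [27,21] [26,19] [24] → 8 racks.
Excess: 10 − 8 = 2.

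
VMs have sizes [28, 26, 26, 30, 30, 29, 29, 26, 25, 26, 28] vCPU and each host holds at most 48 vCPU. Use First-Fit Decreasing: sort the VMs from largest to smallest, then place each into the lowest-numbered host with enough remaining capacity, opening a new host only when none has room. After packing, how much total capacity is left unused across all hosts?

225

Sorted descending: 30, 30, 29, 29, 28, 28, 26, 26, 26, 26, 25.
Put 30 vCPU in host 1; 18 vCPU remain.
Put 30 vCPU in host 2; 18 vCPU remain.
Put 29 vCPU in host 3; 19 vCPU remain.
Put 29 vCPU in host 4; 19 vCPU remain.
Put 28 vCPU in host 5; 20 vCPU remain.
Put 28 vCPU in host 6; 20 vCPU remain.
Put 26 vCPU in host 7; 22 vCPU remain.
Put 26 vCPU in host 8; 22 vCPU remain.
Put 26 vCPU in host 9; 22 vCPU remain.
Put 26 vCPU in host 10; 22 vCPU remain.
Put 25 vCPU in host 11; 23 vCPU remain.
11 hosts × 48 vCPU = 528 vCPU; used 303 vCPU; unused 225 vCPU.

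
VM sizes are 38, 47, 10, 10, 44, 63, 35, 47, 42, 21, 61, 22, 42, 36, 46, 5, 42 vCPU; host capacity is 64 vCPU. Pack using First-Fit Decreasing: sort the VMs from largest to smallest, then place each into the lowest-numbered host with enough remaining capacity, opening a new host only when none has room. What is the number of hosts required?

12

Sorted descending: 63, 61, 47, 47, 46, 44, 42, 42, 42, 38, 36, 35, 22, 21, 10, 10, 5.
63 vCPU → host 1 (remaining 1 vCPU)
61 vCPU → host 2 (remaining 3 vCPU)
47 vCPU → host 3 (remaining 17 vCPU)
47 vCPU → host 4 (remaining 17 vCPU)
46 vCPU → host 5 (remaining 18 vCPU)
44 vCPU → host 6 (remaining 20 vCPU)
42 vCPU → host 7 (remaining 22 vCPU)
42 vCPU → host 8 (remaining 22 vCPU)
42 vCPU → host 9 (remaining 22 vCPU)
38 vCPU → host 10 (remaining 26 vCPU)
36 vCPU → host 11 (remaining 28 vCPU)
35 vCPU → host 12 (remaining 29 vCPU)
22 vCPU → host 7 (remaining 0 vCPU)
21 vCPU → host 8 (remaining 1 vCPU)
10 vCPU → host 3 (remaining 7 vCPU)
10 vCPU → host 4 (remaining 7 vCPU)
5 vCPU → host 3 (remaining 2 vCPU)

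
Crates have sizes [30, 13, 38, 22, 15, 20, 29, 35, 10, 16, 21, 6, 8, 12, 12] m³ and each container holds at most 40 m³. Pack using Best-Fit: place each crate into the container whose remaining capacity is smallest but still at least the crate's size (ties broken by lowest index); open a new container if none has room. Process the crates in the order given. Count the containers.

container 1: place 30 m³, 10 m³ left
container 2: place 13 m³, 27 m³ left
container 3: place 38 m³, 2 m³ left
container 2: place 22 m³, 5 m³ left
container 4: place 15 m³, 25 m³ left
container 4: place 20 m³, 5 m³ left
container 5: place 29 m³, 11 m³ left
container 6: place 35 m³, 5 m³ left
container 1: place 10 m³, 0 m³ left
container 7: place 16 m³, 24 m³ left
container 7: place 21 m³, 3 m³ left
container 5: place 6 m³, 5 m³ left
container 8: place 8 m³, 32 m³ left
container 8: place 12 m³, 20 m³ left
container 8: place 12 m³, 8 m³ left

8 containers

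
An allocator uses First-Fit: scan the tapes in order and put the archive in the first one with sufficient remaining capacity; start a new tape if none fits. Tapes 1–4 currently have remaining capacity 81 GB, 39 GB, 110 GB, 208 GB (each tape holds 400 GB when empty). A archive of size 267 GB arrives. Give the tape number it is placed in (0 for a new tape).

No tape has ≥ 267 GB free, so a new tape is opened.

0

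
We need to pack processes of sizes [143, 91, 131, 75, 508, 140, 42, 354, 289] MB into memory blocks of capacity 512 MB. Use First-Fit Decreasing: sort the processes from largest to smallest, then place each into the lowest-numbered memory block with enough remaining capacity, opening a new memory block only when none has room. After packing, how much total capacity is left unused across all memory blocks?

275

Sorted descending: 508, 354, 289, 143, 140, 131, 91, 75, 42.
Put 508 MB in memory block 1; 4 MB remain.
Put 354 MB in memory block 2; 158 MB remain.
Put 289 MB in memory block 3; 223 MB remain.
Put 143 MB in memory block 2; 15 MB remain.
Put 140 MB in memory block 3; 83 MB remain.
Put 131 MB in memory block 4; 381 MB remain.
Put 91 MB in memory block 4; 290 MB remain.
Put 75 MB in memory block 3; 8 MB remain.
Put 42 MB in memory block 4; 248 MB remain.
4 memory blocks × 512 MB = 2048 MB; used 1773 MB; unused 275 MB.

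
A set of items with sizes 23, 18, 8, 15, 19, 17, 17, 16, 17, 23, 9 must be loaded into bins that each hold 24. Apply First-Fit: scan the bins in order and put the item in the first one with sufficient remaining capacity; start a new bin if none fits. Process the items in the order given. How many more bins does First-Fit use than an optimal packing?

First-Fit: [23] [18] [8,15] [19] [17] [17] [16] [17] [23] [9] → 10 bins.
9 items exceed 12 (half the capacity), and no two of those can share a bin, so at least 9 bins are needed.
An optimal packing achieves that bound: [23] [23] [19] [18] [17] [17] [17] [16,8] [15,9] → 9 bins.
Excess: 10 − 9 = 1.

1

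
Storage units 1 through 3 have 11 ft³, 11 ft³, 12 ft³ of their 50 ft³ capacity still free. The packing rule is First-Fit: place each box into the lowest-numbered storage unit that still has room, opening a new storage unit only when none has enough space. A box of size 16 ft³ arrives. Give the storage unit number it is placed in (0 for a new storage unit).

No storage unit has ≥ 16 ft³ free, so a new storage unit is opened.

0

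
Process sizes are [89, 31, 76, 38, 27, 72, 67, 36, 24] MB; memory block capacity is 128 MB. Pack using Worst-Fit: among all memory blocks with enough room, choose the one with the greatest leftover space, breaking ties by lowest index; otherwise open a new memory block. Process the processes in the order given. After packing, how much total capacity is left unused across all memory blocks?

memory block 1: place 89 MB, 39 MB left
memory block 1: place 31 MB, 8 MB left
memory block 2: place 76 MB, 52 MB left
memory block 2: place 38 MB, 14 MB left
memory block 3: place 27 MB, 101 MB left
memory block 3: place 72 MB, 29 MB left
memory block 4: place 67 MB, 61 MB left
memory block 4: place 36 MB, 25 MB left
memory block 3: place 24 MB, 5 MB left
4 memory blocks × 128 MB = 512 MB; used 460 MB; unused 52 MB.

52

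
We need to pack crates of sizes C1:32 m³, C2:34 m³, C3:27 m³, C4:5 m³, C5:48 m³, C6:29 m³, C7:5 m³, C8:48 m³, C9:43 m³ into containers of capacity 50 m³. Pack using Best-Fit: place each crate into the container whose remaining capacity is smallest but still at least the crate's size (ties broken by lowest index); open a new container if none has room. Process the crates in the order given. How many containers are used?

7

C1 (32 m³) → container 1 (remaining 18 m³)
C2 (34 m³) → container 2 (remaining 16 m³)
C3 (27 m³) → container 3 (remaining 23 m³)
C4 (5 m³) → container 2 (remaining 11 m³)
C5 (48 m³) → container 4 (remaining 2 m³)
C6 (29 m³) → container 5 (remaining 21 m³)
C7 (5 m³) → container 2 (remaining 6 m³)
C8 (48 m³) → container 6 (remaining 2 m³)
C9 (43 m³) → container 7 (remaining 7 m³)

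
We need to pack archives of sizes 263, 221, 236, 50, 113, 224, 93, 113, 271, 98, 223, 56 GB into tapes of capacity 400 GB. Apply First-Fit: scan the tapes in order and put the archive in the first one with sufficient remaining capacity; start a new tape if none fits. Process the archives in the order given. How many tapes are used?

6 tapes

Put 263 GB in tape 1; 137 GB remain.
Put 221 GB in tape 2; 179 GB remain.
Put 236 GB in tape 3; 164 GB remain.
Put 50 GB in tape 1; 87 GB remain.
Put 113 GB in tape 2; 66 GB remain.
Put 224 GB in tape 4; 176 GB remain.
Put 93 GB in tape 3; 71 GB remain.
Put 113 GB in tape 4; 63 GB remain.
Put 271 GB in tape 5; 129 GB remain.
Put 98 GB in tape 5; 31 GB remain.
Put 223 GB in tape 6; 177 GB remain.
Put 56 GB in tape 1; 31 GB remain.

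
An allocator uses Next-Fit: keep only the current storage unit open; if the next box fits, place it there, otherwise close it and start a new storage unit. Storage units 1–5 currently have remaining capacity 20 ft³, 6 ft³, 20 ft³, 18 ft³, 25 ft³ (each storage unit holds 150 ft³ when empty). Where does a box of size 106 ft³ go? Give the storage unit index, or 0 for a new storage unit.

0

Next-Fit only looks at storage unit 5, which has 25 ft³ free.
106 ft³ does not fit, so a new storage unit is opened.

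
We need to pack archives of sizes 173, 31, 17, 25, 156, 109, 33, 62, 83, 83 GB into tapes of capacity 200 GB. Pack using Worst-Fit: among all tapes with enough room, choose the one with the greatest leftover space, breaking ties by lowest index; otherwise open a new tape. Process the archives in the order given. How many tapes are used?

5

173 GB → tape 1 (remaining 27 GB)
31 GB → tape 2 (remaining 169 GB)
17 GB → tape 2 (remaining 152 GB)
25 GB → tape 2 (remaining 127 GB)
156 GB → tape 3 (remaining 44 GB)
109 GB → tape 2 (remaining 18 GB)
33 GB → tape 3 (remaining 11 GB)
62 GB → tape 4 (remaining 138 GB)
83 GB → tape 4 (remaining 55 GB)
83 GB → tape 5 (remaining 117 GB)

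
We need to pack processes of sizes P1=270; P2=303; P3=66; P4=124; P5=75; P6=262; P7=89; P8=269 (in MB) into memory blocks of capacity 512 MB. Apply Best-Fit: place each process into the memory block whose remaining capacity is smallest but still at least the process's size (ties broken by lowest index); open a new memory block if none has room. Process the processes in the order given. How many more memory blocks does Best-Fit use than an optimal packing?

0

Best-Fit: [270,75,89] [303,66,124] [262] [269] → 4 memory blocks.
4 processes exceed 256 MB (half the capacity), and no two of those can share a memory block, so at least 4 memory blocks are needed.
So 4 is already optimal.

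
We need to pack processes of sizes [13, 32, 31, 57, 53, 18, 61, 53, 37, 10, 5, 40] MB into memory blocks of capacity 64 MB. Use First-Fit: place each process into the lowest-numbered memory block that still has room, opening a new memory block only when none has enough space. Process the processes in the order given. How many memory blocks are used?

8

Put 13 MB in memory block 1; 51 MB remain.
Put 32 MB in memory block 1; 19 MB remain.
Put 31 MB in memory block 2; 33 MB remain.
Put 57 MB in memory block 3; 7 MB remain.
Put 53 MB in memory block 4; 11 MB remain.
Put 18 MB in memory block 1; 1 MB remain.
Put 61 MB in memory block 5; 3 MB remain.
Put 53 MB in memory block 6; 11 MB remain.
Put 37 MB in memory block 7; 27 MB remain.
Put 10 MB in memory block 2; 23 MB remain.
Put 5 MB in memory block 2; 18 MB remain.
Put 40 MB in memory block 8; 24 MB remain.
Final memory blocks: [13,32,18] [31,10,5] [57] [53] [61] [53] [37] [40].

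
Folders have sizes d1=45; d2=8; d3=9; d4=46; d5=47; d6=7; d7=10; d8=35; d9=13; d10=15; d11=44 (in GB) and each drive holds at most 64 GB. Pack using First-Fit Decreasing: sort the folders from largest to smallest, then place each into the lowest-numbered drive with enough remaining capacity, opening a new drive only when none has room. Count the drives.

Sorted descending: 47, 46, 45, 44, 35, 15, 13, 10, 9, 8, 7.
Put 47 GB in drive 1; 17 GB remain.
Put 46 GB in drive 2; 18 GB remain.
Put 45 GB in drive 3; 19 GB remain.
Put 44 GB in drive 4; 20 GB remain.
Put 35 GB in drive 5; 29 GB remain.
Put 15 GB in drive 1; 2 GB remain.
Put 13 GB in drive 2; 5 GB remain.
Put 10 GB in drive 3; 9 GB remain.
Put 9 GB in drive 3; 0 GB remain.
Put 8 GB in drive 4; 12 GB remain.
Put 7 GB in drive 4; 5 GB remain.

5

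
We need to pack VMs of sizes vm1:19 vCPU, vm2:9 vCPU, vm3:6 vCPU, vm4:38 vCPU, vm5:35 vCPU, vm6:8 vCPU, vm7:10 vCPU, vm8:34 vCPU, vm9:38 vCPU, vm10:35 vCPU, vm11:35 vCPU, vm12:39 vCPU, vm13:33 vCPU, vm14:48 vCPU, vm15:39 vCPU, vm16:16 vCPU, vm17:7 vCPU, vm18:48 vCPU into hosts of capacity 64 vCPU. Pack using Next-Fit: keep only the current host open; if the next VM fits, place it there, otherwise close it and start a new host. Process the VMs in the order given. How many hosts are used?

12 hosts

Put vm1 (19 vCPU) in host 1; 45 vCPU remain.
Put vm2 (9 vCPU) in host 1; 36 vCPU remain.
Put vm3 (6 vCPU) in host 1; 30 vCPU remain.
Put vm4 (38 vCPU) in host 2; 26 vCPU remain.
Put vm5 (35 vCPU) in host 3; 29 vCPU remain.
Put vm6 (8 vCPU) in host 3; 21 vCPU remain.
Put vm7 (10 vCPU) in host 3; 11 vCPU remain.
Put vm8 (34 vCPU) in host 4; 30 vCPU remain.
Put vm9 (38 vCPU) in host 5; 26 vCPU remain.
Put vm10 (35 vCPU) in host 6; 29 vCPU remain.
Put vm11 (35 vCPU) in host 7; 29 vCPU remain.
Put vm12 (39 vCPU) in host 8; 25 vCPU remain.
Put vm13 (33 vCPU) in host 9; 31 vCPU remain.
Put vm14 (48 vCPU) in host 10; 16 vCPU remain.
Put vm15 (39 vCPU) in host 11; 25 vCPU remain.
Put vm16 (16 vCPU) in host 11; 9 vCPU remain.
Put vm17 (7 vCPU) in host 11; 2 vCPU remain.
Put vm18 (48 vCPU) in host 12; 16 vCPU remain.
Final hosts: [19,9,6] [38] [35,8,10] [34] [38] [35] [35] [39] [33] [48] [39,16,7] [48].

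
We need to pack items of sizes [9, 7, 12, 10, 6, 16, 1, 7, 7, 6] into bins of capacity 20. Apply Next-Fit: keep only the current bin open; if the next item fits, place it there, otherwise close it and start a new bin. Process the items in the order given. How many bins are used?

5

9 → bin 1 (remaining 11)
7 → bin 1 (remaining 4)
12 → bin 2 (remaining 8)
10 → bin 3 (remaining 10)
6 → bin 3 (remaining 4)
16 → bin 4 (remaining 4)
1 → bin 4 (remaining 3)
7 → bin 5 (remaining 13)
7 → bin 5 (remaining 6)
6 → bin 5 (remaining 0)
Final bins: [9,7] [12] [10,6] [16,1] [7,7,6].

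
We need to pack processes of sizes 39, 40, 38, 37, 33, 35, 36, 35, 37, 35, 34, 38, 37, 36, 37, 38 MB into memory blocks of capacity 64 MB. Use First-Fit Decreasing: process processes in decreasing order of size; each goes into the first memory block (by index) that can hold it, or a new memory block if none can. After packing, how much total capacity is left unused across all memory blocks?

Sorted descending: 40, 39, 38, 38, 38, 37, 37, 37, 37, 36, 36, 35, 35, 35, 34, 33.
memory block 1: place 40 MB, 24 MB left
memory block 2: place 39 MB, 25 MB left
memory block 3: place 38 MB, 26 MB left
memory block 4: place 38 MB, 26 MB left
memory block 5: place 38 MB, 26 MB left
memory block 6: place 37 MB, 27 MB left
memory block 7: place 37 MB, 27 MB left
memory block 8: place 37 MB, 27 MB left
memory block 9: place 37 MB, 27 MB left
memory block 10: place 36 MB, 28 MB left
memory block 11: place 36 MB, 28 MB left
memory block 12: place 35 MB, 29 MB left
memory block 13: place 35 MB, 29 MB left
memory block 14: place 35 MB, 29 MB left
memory block 15: place 34 MB, 30 MB left
memory block 16: place 33 MB, 31 MB left
16 memory blocks × 64 MB = 1024 MB; used 585 MB; unused 439 MB.

439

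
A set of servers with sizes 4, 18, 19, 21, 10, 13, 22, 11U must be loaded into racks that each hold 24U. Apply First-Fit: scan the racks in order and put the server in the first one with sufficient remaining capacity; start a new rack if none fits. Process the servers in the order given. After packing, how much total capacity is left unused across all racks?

26

4U → rack 1 (remaining 20U)
18U → rack 1 (remaining 2U)
19U → rack 2 (remaining 5U)
21U → rack 3 (remaining 3U)
10U → rack 4 (remaining 14U)
13U → rack 4 (remaining 1U)
22U → rack 5 (remaining 2U)
11U → rack 6 (remaining 13U)
6 racks × 24U = 144U; used 118U; unused 26U.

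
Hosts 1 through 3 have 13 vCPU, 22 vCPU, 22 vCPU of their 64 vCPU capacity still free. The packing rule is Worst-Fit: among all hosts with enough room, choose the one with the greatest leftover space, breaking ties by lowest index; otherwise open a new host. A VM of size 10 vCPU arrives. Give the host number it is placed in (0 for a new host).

2

Hosts with room: host 1 (13 vCPU), host 2 (22 vCPU), host 3 (22 vCPU).
Most room is host 2 with 22 vCPU free.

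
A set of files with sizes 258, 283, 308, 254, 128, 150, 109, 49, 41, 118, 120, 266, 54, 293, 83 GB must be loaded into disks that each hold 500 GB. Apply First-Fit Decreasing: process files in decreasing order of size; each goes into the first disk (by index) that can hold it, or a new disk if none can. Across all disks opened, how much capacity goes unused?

486

Sorted descending: 308, 293, 283, 266, 258, 254, 150, 128, 120, 118, 109, 83, 54, 49, 41.
Put 308 GB in disk 1; 192 GB remain.
Put 293 GB in disk 2; 207 GB remain.
Put 283 GB in disk 3; 217 GB remain.
Put 266 GB in disk 4; 234 GB remain.
Put 258 GB in disk 5; 242 GB remain.
Put 254 GB in disk 6; 246 GB remain.
Put 150 GB in disk 1; 42 GB remain.
Put 128 GB in disk 2; 79 GB remain.
Put 120 GB in disk 3; 97 GB remain.
Put 118 GB in disk 4; 116 GB remain.
Put 109 GB in disk 4; 7 GB remain.
Put 83 GB in disk 3; 14 GB remain.
Put 54 GB in disk 2; 25 GB remain.
Put 49 GB in disk 5; 193 GB remain.
Put 41 GB in disk 1; 1 GB remain.
6 disks × 500 GB = 3000 GB; used 2514 GB; unused 486 GB.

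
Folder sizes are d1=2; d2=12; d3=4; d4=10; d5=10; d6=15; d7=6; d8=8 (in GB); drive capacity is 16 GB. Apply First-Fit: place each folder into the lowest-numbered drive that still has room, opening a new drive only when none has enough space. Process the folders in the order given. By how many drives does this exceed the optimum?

First-Fit: [2,12] [4,10] [10,6] [15] [8] → 5 drives.
Total size 67 GB; any packing needs at least ⌈67/16⌉ = 5 drives.
So 5 is already optimal.

0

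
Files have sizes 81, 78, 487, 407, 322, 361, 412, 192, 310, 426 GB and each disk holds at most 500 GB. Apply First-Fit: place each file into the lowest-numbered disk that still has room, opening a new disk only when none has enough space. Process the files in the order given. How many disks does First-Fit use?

81 GB → disk 1 (remaining 419 GB)
78 GB → disk 1 (remaining 341 GB)
487 GB → disk 2 (remaining 13 GB)
407 GB → disk 3 (remaining 93 GB)
322 GB → disk 1 (remaining 19 GB)
361 GB → disk 4 (remaining 139 GB)
412 GB → disk 5 (remaining 88 GB)
192 GB → disk 6 (remaining 308 GB)
310 GB → disk 7 (remaining 190 GB)
426 GB → disk 8 (remaining 74 GB)
Final disks: [81,78,322] [487] [407] [361] [412] [192] [310] [426].

8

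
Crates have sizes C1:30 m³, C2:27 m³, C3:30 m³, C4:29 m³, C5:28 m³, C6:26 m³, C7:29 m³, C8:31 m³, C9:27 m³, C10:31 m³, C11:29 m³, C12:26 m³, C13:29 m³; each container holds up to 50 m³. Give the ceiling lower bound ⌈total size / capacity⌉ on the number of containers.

8 containers

Total size = 30 + 27 + 30 + 29 + 28 + 26 + 29 + 31 + 27 + 31 + 29 + 26 + 29 = 372 m³.
⌈372 / 50⌉ = 8.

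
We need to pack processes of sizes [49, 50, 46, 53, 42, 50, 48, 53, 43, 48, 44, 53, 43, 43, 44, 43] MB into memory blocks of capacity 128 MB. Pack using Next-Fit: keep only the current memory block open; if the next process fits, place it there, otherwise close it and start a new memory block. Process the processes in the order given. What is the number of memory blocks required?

Put 49 MB in memory block 1; 79 MB remain.
Put 50 MB in memory block 1; 29 MB remain.
Put 46 MB in memory block 2; 82 MB remain.
Put 53 MB in memory block 2; 29 MB remain.
Put 42 MB in memory block 3; 86 MB remain.
Put 50 MB in memory block 3; 36 MB remain.
Put 48 MB in memory block 4; 80 MB remain.
Put 53 MB in memory block 4; 27 MB remain.
Put 43 MB in memory block 5; 85 MB remain.
Put 48 MB in memory block 5; 37 MB remain.
Put 44 MB in memory block 6; 84 MB remain.
Put 53 MB in memory block 6; 31 MB remain.
Put 43 MB in memory block 7; 85 MB remain.
Put 43 MB in memory block 7; 42 MB remain.
Put 44 MB in memory block 8; 84 MB remain.
Put 43 MB in memory block 8; 41 MB remain.

8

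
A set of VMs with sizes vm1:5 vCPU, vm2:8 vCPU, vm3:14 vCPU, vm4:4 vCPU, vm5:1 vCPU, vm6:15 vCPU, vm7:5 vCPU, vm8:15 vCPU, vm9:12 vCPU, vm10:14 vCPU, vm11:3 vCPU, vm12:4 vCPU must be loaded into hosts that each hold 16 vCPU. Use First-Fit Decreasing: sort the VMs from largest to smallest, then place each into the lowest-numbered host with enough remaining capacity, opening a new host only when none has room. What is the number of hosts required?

7

Sorted descending: 15, 15, 14, 14, 12, 8, 5, 5, 4, 4, 3, 1.
host 1: place 15 vCPU, 1 vCPU left
host 2: place 15 vCPU, 1 vCPU left
host 3: place 14 vCPU, 2 vCPU left
host 4: place 14 vCPU, 2 vCPU left
host 5: place 12 vCPU, 4 vCPU left
host 6: place 8 vCPU, 8 vCPU left
host 6: place 5 vCPU, 3 vCPU left
host 7: place 5 vCPU, 11 vCPU left
host 5: place 4 vCPU, 0 vCPU left
host 7: place 4 vCPU, 7 vCPU left
host 6: place 3 vCPU, 0 vCPU left
host 1: place 1 vCPU, 0 vCPU left
Final hosts: [15,1] [15] [14] [14] [12,4] [8,5,3] [5,4].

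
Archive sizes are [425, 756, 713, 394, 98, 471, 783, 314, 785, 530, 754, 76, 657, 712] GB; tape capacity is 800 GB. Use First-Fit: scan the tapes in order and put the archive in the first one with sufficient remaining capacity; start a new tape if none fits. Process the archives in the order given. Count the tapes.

11 tapes

Put 425 GB in tape 1; 375 GB remain.
Put 756 GB in tape 2; 44 GB remain.
Put 713 GB in tape 3; 87 GB remain.
Put 394 GB in tape 4; 406 GB remain.
Put 98 GB in tape 1; 277 GB remain.
Put 471 GB in tape 5; 329 GB remain.
Put 783 GB in tape 6; 17 GB remain.
Put 314 GB in tape 4; 92 GB remain.
Put 785 GB in tape 7; 15 GB remain.
Put 530 GB in tape 8; 270 GB remain.
Put 754 GB in tape 9; 46 GB remain.
Put 76 GB in tape 1; 201 GB remain.
Put 657 GB in tape 10; 143 GB remain.
Put 712 GB in tape 11; 88 GB remain.
Final tapes: [425,98,76] [756] [713] [394,314] [471] [783] [785] [530] [754] [657] [712].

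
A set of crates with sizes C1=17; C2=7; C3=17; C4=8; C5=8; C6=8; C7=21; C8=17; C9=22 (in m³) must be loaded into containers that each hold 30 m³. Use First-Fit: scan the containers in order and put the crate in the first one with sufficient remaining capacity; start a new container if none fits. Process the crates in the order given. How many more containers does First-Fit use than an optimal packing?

First-Fit: [17,7] [17,8] [8,8] [21] [17] [22] → 6 containers.
Total size 125 m³; any packing needs at least ⌈125/30⌉ = 5 containers.
An optimal packing achieves that bound: [22,8] [21,8] [17,8] [17,7] [17] → 5 containers.
Excess: 6 − 5 = 1.

1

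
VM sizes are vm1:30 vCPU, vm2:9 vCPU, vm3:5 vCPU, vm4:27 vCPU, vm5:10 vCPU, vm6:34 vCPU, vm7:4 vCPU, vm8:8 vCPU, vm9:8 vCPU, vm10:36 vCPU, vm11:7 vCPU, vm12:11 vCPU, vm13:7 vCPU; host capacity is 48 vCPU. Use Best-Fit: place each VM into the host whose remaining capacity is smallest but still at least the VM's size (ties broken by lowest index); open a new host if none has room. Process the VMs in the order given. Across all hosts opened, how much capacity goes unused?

vm1 (30 vCPU) → host 1 (remaining 18 vCPU)
vm2 (9 vCPU) → host 1 (remaining 9 vCPU)
vm3 (5 vCPU) → host 1 (remaining 4 vCPU)
vm4 (27 vCPU) → host 2 (remaining 21 vCPU)
vm5 (10 vCPU) → host 2 (remaining 11 vCPU)
vm6 (34 vCPU) → host 3 (remaining 14 vCPU)
vm7 (4 vCPU) → host 1 (remaining 0 vCPU)
vm8 (8 vCPU) → host 2 (remaining 3 vCPU)
vm9 (8 vCPU) → host 3 (remaining 6 vCPU)
vm10 (36 vCPU) → host 4 (remaining 12 vCPU)
vm11 (7 vCPU) → host 4 (remaining 5 vCPU)
vm12 (11 vCPU) → host 5 (remaining 37 vCPU)
vm13 (7 vCPU) → host 5 (remaining 30 vCPU)
5 hosts × 48 vCPU = 240 vCPU; used 196 vCPU; unused 44 vCPU.

44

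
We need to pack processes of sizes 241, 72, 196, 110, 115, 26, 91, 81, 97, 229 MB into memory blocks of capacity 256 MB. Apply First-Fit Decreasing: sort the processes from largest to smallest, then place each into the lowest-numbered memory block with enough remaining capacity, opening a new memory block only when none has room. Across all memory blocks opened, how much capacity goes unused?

Sorted descending: 241, 229, 196, 115, 110, 97, 91, 81, 72, 26.
241 MB → memory block 1 (remaining 15 MB)
229 MB → memory block 2 (remaining 27 MB)
196 MB → memory block 3 (remaining 60 MB)
115 MB → memory block 4 (remaining 141 MB)
110 MB → memory block 4 (remaining 31 MB)
97 MB → memory block 5 (remaining 159 MB)
91 MB → memory block 5 (remaining 68 MB)
81 MB → memory block 6 (remaining 175 MB)
72 MB → memory block 6 (remaining 103 MB)
26 MB → memory block 2 (remaining 1 MB)
6 memory blocks × 256 MB = 1536 MB; used 1258 MB; unused 278 MB.

278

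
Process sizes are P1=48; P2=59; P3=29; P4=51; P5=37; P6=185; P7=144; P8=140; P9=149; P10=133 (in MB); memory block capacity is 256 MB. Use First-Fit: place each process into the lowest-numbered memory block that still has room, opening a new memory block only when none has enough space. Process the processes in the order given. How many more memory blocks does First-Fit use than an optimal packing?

First-Fit: [48,59,29,51,37] [185] [144] [140] [149] [133] → 6 memory blocks.
5 processes exceed 128 MB (half the capacity), and no two of those can share a memory block, so at least 5 memory blocks are needed.
An optimal packing achieves that bound: [185,59] [149,51,48] [144,37,29] [140] [133] → 5 memory blocks.
Excess: 6 − 5 = 1.

1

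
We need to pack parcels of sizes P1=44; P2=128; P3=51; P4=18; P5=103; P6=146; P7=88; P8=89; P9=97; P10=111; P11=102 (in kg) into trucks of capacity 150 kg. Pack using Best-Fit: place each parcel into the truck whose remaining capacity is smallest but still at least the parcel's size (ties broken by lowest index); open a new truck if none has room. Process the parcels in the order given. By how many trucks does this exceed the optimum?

Best-Fit: [44,51] [128,18] [103] [146] [88] [89] [97] [111] [102] → 9 trucks.
8 parcels exceed 75 kg (half the capacity), and no two of those can share a truck, so at least 8 trucks are needed.
An optimal packing achieves that bound: [146] [128,18] [111] [103,44] [102] [97,51] [89] [88] → 8 trucks.
Excess: 9 − 8 = 1.

1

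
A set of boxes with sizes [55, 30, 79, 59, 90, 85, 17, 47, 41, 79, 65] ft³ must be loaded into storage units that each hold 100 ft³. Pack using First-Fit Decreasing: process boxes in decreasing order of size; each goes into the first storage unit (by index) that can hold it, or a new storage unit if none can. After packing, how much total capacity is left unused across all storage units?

153

Sorted descending: 90, 85, 79, 79, 65, 59, 55, 47, 41, 30, 17.
storage unit 1: place 90 ft³, 10 ft³ left
storage unit 2: place 85 ft³, 15 ft³ left
storage unit 3: place 79 ft³, 21 ft³ left
storage unit 4: place 79 ft³, 21 ft³ left
storage unit 5: place 65 ft³, 35 ft³ left
storage unit 6: place 59 ft³, 41 ft³ left
storage unit 7: place 55 ft³, 45 ft³ left
storage unit 8: place 47 ft³, 53 ft³ left
storage unit 6: place 41 ft³, 0 ft³ left
storage unit 5: place 30 ft³, 5 ft³ left
storage unit 3: place 17 ft³, 4 ft³ left
8 storage units × 100 ft³ = 800 ft³; used 647 ft³; unused 153 ft³.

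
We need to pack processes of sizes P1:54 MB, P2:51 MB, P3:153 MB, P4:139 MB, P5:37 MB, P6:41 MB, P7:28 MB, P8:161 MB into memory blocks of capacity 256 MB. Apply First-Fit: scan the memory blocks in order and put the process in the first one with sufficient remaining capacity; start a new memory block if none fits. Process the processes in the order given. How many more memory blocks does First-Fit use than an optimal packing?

0

First-Fit: [54,51,139] [153,37,41] [28,161] → 3 memory blocks.
Total size 664 MB; any packing needs at least ⌈664/256⌉ = 3 memory blocks.
So 3 is already optimal.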